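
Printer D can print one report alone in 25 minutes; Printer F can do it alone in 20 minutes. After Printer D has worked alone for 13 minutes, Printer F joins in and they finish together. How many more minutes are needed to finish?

In 13 minutes Printer D does 13/25 of the job, leaving 12/25.
Printer D and Printer F together work at 9/100 per minute, so finishing takes 12/25 ÷ 9/100 = 16/3 minutes.

16/3 minutes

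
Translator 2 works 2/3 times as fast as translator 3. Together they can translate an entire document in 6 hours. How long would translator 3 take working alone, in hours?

Let translator 3's rate be r; then translator 2's rate is (2/3)r, so together (2/3 + 1)r = (5/3)r = 1/6.
Thus r = 1/10 per hour.
Translator 3 alone: 10 hours; translator 2 alone: 15 hours.

10 hours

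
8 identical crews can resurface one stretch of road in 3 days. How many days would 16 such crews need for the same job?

Total work is 8·3 = 24 crew-days.
With 16 crews: 24/16 = 3/2 days.

3/2 days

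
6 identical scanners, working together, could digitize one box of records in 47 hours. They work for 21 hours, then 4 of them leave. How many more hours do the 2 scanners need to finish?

One scanner does 1/282 of the job per hour.
After 21 hours with 6 scanners, 21/47 is done (26/47 left).
With 2 scanners the rate is 2/282 = 1/141, so the rest takes 26/47 ÷ 1/141 = 78 hours.

78 hours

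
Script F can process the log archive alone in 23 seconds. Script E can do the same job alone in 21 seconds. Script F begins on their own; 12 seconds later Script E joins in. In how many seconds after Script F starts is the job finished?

In the first 12 seconds Script F alone does 12/23 of the job, leaving 11/23.
Once everyone is working, combined rate: 1/23 + 1/21 = (21 + 23)/483 = 44/483 per second.
Remaining 11/23 at 44/483 per second takes 21/4 seconds.
Total from the start = 12 + 21/4 = 69/4 seconds.

69/4 seconds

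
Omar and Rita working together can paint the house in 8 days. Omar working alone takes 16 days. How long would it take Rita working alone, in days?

16 days

Combined rate is 1/8 per day.
Known contribution: 1/16 per day.
So Rita's rate is 1/8 − 1/16 = 1/16, meaning 16 days alone.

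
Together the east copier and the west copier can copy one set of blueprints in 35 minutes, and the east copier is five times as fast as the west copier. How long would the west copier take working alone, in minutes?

210 minutes

Let the west copier's rate be r; then the east copier's rate is 5r, so together (5 + 1)r = 6r = 1/35.
Thus r = 1/210 per minute.
The west copier alone: 210 minutes; the east copier alone: 42 minutes.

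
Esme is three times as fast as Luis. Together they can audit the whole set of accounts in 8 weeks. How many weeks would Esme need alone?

Let Luis's rate be r; then Esme's rate is 3r, so together (3 + 1)r = 4r = 1/8.
Thus r = 1/32 per week.
Luis alone: 32 weeks; Esme alone: 32/3 weeks.

32/3 weeks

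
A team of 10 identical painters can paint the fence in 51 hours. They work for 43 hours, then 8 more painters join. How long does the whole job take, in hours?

One painter does 1/510 of the job per hour.
After 43 hours with 10 painters, 43/51 is done (8/51 left).
With 18 painters the rate is 18/510 = 3/85, so the rest takes 8/51 ÷ 3/85 = 40/9 hours.
Total = 43 + 40/9 = 427/9 hours.

427/9 hours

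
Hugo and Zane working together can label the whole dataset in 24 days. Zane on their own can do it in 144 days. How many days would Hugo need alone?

Combined rate is 1/24 per day.
Known contribution: 1/144 per day.
So Hugo's rate is 1/24 − 1/144 = 5/144, meaning 144/5 days alone.

144/5 days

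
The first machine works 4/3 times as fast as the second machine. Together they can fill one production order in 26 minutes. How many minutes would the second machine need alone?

182/3 minutes

Let the second machine's rate be r; then the first machine's rate is (4/3)r, so together (4/3 + 1)r = (7/3)r = 1/26.
Thus r = 3/182 per minute.
The second machine alone: 182/3 minutes; the first machine alone: 91/2 minutes.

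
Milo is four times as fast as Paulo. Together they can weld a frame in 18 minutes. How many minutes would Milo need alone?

45/2 minutes

Let Paulo's rate be r; then Milo's rate is 4r, so together (4 + 1)r = 5r = 1/18.
Thus r = 1/90 per minute.
Paulo alone: 90 minutes; Milo alone: 45/2 minutes.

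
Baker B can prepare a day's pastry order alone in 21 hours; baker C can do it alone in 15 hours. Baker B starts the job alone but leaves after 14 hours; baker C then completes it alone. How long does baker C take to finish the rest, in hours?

In 14 hours baker B does 14/21 = 2/3 of the job, leaving 1/3.
Baker C works at 1/15 per hour, so finishing takes 1/3 ÷ 1/15 = 5 hours.

5 hours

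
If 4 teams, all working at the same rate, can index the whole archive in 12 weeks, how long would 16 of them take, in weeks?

3 weeks

Total work is 4·12 = 48 team-weeks.
With 16 teams: 48/16 = 3 weeks.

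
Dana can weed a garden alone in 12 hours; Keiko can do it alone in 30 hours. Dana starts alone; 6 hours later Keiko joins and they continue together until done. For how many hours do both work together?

In 6 hours Dana does 6/12 = 1/2 of the job, leaving 1/2.
Dana and Keiko together work at 7/60 per hour, so finishing takes 1/2 ÷ 7/60 = 30/7 hours.

30/7 hours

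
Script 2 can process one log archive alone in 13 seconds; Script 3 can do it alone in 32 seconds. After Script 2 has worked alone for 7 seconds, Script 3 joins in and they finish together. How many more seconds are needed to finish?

In 7 seconds Script 2 does 7/13 of the job, leaving 6/13.
Script 2 and Script 3 together work at 45/416 per second, so finishing takes 6/13 ÷ 45/416 = 64/15 seconds.

64/15 seconds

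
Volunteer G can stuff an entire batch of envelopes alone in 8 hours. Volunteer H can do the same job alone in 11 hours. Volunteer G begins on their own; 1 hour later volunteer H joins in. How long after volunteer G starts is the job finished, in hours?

96/19 hours

In the first 1 hour volunteer G alone does 1/8 of the job, leaving 7/8.
Once everyone is working, combined rate: 1/8 + 1/11 = (11 + 8)/88 = 19/88 per hour.
Remaining 7/8 at 19/88 per hour takes 77/19 hours.
Total from the start = 1 + 77/19 = 96/19 hours.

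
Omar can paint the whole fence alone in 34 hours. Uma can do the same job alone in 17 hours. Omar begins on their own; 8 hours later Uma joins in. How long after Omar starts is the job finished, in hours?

50/3 hours

In the first 8 hours Omar alone does 8/34 = 4/17 of the job, leaving 13/17.
Once everyone is working, combined rate: 1/34 + 1/17 = (1 + 2)/34 = 3/34 per hour.
Remaining 13/17 at 3/34 per hour takes 26/3 hours.
Total from the start = 8 + 26/3 = 50/3 hours.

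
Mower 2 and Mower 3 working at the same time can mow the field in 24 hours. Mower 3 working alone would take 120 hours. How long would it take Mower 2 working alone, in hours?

30 hours

Combined rate is 1/24 per hour.
Known contribution: 1/120 per hour.
So Mower 2's rate is 1/24 − 1/120 = 1/30, meaning 30 hours alone.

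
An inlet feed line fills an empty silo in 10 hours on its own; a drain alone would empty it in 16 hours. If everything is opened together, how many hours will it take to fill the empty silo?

80/3 hours

Net rate = 1/10 − 1/16 = (8 − 5)/80 = 3/80 per hour.
Filling time = 1 ÷ (3/80) = 80/3 hours.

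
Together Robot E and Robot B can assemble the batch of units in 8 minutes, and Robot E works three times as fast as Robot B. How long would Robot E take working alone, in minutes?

32/3 minutes

Let Robot B's rate be r; then Robot E's rate is 3r, so together (3 + 1)r = 4r = 1/8.
Thus r = 1/32 per minute.
Robot B alone: 32 minutes; Robot E alone: 32/3 minutes.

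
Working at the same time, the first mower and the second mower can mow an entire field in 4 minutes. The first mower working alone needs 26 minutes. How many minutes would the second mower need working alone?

Combined rate is 1/4 per minute.
Known contribution: 1/26 per minute.
So the second mower's rate is 1/4 − 1/26 = 11/52, meaning 52/11 minutes alone.

52/11 minutes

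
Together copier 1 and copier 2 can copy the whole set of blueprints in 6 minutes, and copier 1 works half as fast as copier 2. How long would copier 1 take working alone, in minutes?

18 minutes

Let copier 2's rate be r; then copier 1's rate is (1/2)r, so together (1/2 + 1)r = (3/2)r = 1/6.
Thus r = 1/9 per minute.
Copier 2 alone: 9 minutes; copier 1 alone: 18 minutes.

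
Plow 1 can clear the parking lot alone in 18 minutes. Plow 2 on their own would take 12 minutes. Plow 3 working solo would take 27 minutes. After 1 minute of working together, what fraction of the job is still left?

Combined rate: 1/18 + 1/12 + 1/27 = (6 + 9 + 4)/108 = 19/108 per minute.
In 1 minute they complete 1·19/108 = 19/108 of the job.
So 89/108 remains.

89/108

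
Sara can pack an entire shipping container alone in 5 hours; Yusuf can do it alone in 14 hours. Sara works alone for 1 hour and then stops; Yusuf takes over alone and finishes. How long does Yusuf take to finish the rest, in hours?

56/5 hours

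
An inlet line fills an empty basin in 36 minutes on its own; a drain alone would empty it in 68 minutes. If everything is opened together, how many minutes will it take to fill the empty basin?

153/2 minutes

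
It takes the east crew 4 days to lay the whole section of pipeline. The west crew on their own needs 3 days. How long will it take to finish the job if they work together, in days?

12/7 days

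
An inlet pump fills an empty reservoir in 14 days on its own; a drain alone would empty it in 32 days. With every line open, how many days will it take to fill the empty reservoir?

224/9 days

Net rate = 1/14 − 1/32 = (16 − 7)/224 = 9/224 per day.
Filling time = 1 ÷ (9/224) = 224/9 days.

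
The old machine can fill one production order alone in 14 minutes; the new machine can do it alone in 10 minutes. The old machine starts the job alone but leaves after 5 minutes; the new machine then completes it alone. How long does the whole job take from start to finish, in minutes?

In 5 minutes the old machine does 5/14 of the job, leaving 9/14.
The new machine works at 1/10 per minute, so finishing takes 9/14 ÷ 1/10 = 45/7 minutes.
Total time = 5 + 45/7 = 80/7 minutes.

80/7 minutes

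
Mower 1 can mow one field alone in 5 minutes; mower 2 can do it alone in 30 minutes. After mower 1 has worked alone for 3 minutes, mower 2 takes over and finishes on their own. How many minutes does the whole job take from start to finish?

15 minutes

In 3 minutes mower 1 does 3/5 of the job, leaving 2/5.
Mower 2 works at 1/30 per minute, so finishing takes 2/5 ÷ 1/30 = 12 minutes.
Total time = 3 + 12 = 15 minutes.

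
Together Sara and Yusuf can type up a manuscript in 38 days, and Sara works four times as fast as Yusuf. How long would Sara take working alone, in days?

95/2 days

Let Yusuf's rate be r; then Sara's rate is 4r, so together (4 + 1)r = 5r = 1/38.
Thus r = 1/190 per day.
Yusuf alone: 190 days; Sara alone: 95/2 days.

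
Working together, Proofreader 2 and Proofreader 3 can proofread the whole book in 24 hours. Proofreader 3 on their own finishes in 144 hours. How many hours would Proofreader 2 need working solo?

144/5 hours

Combined rate is 1/24 per hour.
Known contribution: 1/144 per hour.
So Proofreader 2's rate is 1/24 − 1/144 = 5/144, meaning 144/5 hours alone.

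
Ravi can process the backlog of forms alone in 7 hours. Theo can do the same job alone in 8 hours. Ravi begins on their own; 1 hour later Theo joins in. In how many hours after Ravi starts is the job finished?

21/5 hours

In the first 1 hour Ravi alone does 1/7 of the job, leaving 6/7.
Once everyone is working, combined rate: 1/7 + 1/8 = (8 + 7)/56 = 15/56 per hour.
Remaining 6/7 at 15/56 per hour takes 16/5 hours.
Total from the start = 1 + 16/5 = 21/5 hours.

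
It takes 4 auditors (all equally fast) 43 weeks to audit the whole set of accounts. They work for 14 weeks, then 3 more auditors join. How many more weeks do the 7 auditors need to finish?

116/7 weeks

One auditor does 1/172 of the job per week.
After 14 weeks with 4 auditors, 14/43 is done (29/43 left).
With 7 auditors the rate is 7/172, so the rest takes 29/43 ÷ 7/172 = 116/7 weeks.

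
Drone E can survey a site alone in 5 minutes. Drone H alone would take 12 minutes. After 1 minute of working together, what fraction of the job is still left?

43/60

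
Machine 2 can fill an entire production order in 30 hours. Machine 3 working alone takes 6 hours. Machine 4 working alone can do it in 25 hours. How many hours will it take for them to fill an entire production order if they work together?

Combined rate: 1/30 + 1/6 + 1/25 = (5 + 25 + 6)/150 = 36/150 = 6/25 per hour.
Time = 1 ÷ (6/25) = 25/6 hours.

25/6 hours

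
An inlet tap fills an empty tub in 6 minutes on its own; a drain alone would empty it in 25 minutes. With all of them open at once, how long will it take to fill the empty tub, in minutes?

Net rate = 1/6 − 1/25 = (25 − 6)/150 = 19/150 per minute.
Filling time = 1 ÷ (19/150) = 150/19 minutes.

150/19 minutes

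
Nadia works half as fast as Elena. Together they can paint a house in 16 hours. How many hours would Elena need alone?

Let Elena's rate be r; then Nadia's rate is (1/2)r, so together (1/2 + 1)r = (3/2)r = 1/16.
Thus r = 1/24 per hour.
Elena alone: 24 hours; Nadia alone: 48 hours.

24 hours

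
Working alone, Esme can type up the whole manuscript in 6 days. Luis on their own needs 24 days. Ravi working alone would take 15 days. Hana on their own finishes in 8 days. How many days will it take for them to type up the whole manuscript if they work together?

5/2 days

Combined rate: 1/6 + 1/24 + 1/15 + 1/8 = (20 + 5 + 8 + 15)/120 = 48/120 = 2/5 per day.
Time = 1 ÷ (2/5) = 5/2 days.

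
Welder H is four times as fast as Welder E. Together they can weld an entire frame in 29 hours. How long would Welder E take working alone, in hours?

145 hours

Let Welder E's rate be r; then Welder H's rate is 4r, so together (4 + 1)r = 5r = 1/29.
Thus r = 1/145 per hour.
Welder E alone: 145 hours; Welder H alone: 145/4 hours.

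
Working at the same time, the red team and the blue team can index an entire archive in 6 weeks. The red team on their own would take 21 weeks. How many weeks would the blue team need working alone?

42/5 weeks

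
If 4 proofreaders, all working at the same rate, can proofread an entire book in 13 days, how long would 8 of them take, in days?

Total work is 4·13 = 52 proofreader-days.
With 8 proofreaders: 52/8 = 13/2 days.

13/2 days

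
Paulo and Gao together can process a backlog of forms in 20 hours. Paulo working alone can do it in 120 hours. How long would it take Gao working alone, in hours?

24 hours

Combined rate is 1/20 per hour.
Known contribution: 1/120 per hour.
So Gao's rate is 1/20 − 1/120 = 1/24, meaning 24 hours alone.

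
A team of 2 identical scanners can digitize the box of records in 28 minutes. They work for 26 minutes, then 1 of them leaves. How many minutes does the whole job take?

One scanner does 1/56 of the job per minute.
After 26 minutes with 2 scanners, 13/14 is done (1/14 left).
With 1 scanner the rate is 1/56, so the rest takes 1/14 ÷ 1/56 = 4 minutes.
Total = 26 + 4 = 30 minutes.

30 minutes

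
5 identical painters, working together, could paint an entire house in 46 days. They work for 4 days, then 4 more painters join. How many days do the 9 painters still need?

One painter does 1/230 of the job per day.
After 4 days with 5 painters, 2/23 is done (21/23 left).
With 9 painters the rate is 9/230, so the rest takes 21/23 ÷ 9/230 = 70/3 days.

70/3 days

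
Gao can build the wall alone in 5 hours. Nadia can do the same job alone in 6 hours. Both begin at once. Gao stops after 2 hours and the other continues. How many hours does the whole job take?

18/5 hours

In the first 2 hours the combined rate is 11/30, so 11/15 of the job is done, leaving 4/15.
After Gao leaves the rate is 1/6 per hour; the remaining 4/15 takes 8/5 hours.
Total = 2 + 8/5 = 18/5 hours.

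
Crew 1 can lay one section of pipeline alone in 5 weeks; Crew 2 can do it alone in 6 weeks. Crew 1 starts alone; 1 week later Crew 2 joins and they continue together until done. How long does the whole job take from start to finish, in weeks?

35/11 weeks

In 1 week Crew 1 does 1/5 of the job, leaving 4/5.
Crew 1 and Crew 2 together work at 11/30 per week, so finishing takes 4/5 ÷ 11/30 = 24/11 weeks.
Total time = 1 + 24/11 = 35/11 weeks.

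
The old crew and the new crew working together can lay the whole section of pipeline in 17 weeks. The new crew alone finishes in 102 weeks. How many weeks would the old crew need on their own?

Combined rate is 1/17 per week.
Known contribution: 1/102 per week.
So the old crew's rate is 1/17 − 1/102 = 5/102, meaning 102/5 weeks alone.

102/5 weeks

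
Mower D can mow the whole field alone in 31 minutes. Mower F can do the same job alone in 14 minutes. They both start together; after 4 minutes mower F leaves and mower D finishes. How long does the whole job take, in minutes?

155/7 minutes

In the first 4 minutes the combined rate is 45/434, so 90/217 of the job is done, leaving 127/217.
After mower F leaves the rate is 1/31 per minute; the remaining 127/217 takes 127/7 minutes.
Total = 4 + 127/7 = 155/7 minutes.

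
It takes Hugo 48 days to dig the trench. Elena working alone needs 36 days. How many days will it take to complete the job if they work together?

144/7 days

With two workers the combined time is the product over the sum: 48·36/(48+36) = 1728/84 = 144/7 days.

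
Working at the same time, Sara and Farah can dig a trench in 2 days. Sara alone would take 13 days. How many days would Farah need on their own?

26/11 days

Combined rate is 1/2 per day.
Known contribution: 1/13 per day.
So Farah's rate is 1/2 − 1/13 = 11/26, meaning 26/11 days alone.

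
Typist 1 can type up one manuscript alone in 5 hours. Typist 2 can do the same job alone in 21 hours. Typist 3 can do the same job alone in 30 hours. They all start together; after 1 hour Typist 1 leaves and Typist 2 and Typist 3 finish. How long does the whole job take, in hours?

168/17 hours

In the first 1 hour the combined rate is 59/210, so 59/210 of the job is done, leaving 151/210.
After Typist 1 leaves the rate is 17/210 per hour; the remaining 151/210 takes 151/17 hours.
Total = 1 + 151/17 = 168/17 hours.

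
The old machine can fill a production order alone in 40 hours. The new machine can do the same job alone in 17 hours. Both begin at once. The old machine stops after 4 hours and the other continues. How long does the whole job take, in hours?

153/10 hours

In the first 4 hours the combined rate is 57/680, so 57/170 of the job is done, leaving 113/170.
After the old machine leaves the rate is 1/17 per hour; the remaining 113/170 takes 113/10 hours.
Total = 4 + 113/10 = 153/10 hours.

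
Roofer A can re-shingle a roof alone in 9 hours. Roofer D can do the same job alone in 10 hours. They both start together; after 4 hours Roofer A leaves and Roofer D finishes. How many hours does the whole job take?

50/9 hours

In the first 4 hours the combined rate is 19/90, so 38/45 of the job is done, leaving 7/45.
After Roofer A leaves the rate is 1/10 per hour; the remaining 7/45 takes 14/9 hours.
Total = 4 + 14/9 = 50/9 hours.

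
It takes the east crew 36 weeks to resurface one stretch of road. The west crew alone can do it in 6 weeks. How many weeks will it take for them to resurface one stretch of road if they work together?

Combined rate: 1/36 + 1/6 = (1 + 6)/36 = 7/36 per week.
Time = 1 ÷ (7/36) = 36/7 weeks.

36/7 weeks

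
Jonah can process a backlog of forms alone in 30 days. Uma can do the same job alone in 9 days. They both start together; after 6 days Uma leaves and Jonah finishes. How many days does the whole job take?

10 days

In the first 6 days the combined rate is 13/90, so 13/15 of the job is done, leaving 2/15.
After Uma leaves the rate is 1/30 per day; the remaining 2/15 takes 4 days.
Total = 6 + 4 = 10 days.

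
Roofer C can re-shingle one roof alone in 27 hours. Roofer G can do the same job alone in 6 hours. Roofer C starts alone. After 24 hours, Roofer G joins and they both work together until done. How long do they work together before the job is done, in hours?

6/11 hours

In the first 24 hours Roofer C alone does 24/27 = 8/9 of the job, leaving 1/9.
Once everyone is working, combined rate: 1/27 + 1/6 = (2 + 9)/54 = 11/54 per hour.
Remaining 1/9 at 11/54 per hour takes 6/11 hours.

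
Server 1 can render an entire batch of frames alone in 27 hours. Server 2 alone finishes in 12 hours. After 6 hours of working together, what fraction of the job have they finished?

Combined rate: 1/27 + 1/12 = (4 + 9)/108 = 13/108 per hour.
In 6 hours they complete 6·13/108 = 13/18 of the job.

13/18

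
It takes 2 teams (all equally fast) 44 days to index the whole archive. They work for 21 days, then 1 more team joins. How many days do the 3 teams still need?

One team does 1/88 of the job per day.
After 21 days with 2 teams, 21/44 is done (23/44 left).
With 3 teams the rate is 3/88, so the rest takes 23/44 ÷ 3/88 = 46/3 days.

46/3 days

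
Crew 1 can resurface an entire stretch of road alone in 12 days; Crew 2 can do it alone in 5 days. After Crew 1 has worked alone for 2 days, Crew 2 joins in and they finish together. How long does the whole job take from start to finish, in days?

84/17 days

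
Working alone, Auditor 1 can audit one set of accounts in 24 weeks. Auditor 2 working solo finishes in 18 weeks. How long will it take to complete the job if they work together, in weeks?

72/7 weeks

With two workers the combined time is the product over the sum: 24·18/(24+18) = 432/42 = 72/7 weeks.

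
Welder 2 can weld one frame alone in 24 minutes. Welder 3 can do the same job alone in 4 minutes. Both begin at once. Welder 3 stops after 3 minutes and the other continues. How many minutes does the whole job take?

6 minutes

In the first 3 minutes the combined rate is 7/24, so 7/8 of the job is done, leaving 1/8.
After welder 3 leaves the rate is 1/24 per minute; the remaining 1/8 takes 3 minutes.
Total = 3 + 3 = 6 minutes.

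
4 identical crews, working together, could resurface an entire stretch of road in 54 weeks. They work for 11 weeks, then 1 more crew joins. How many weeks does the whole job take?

One crew does 1/216 of the job per week.
After 11 weeks with 4 crews, 11/54 is done (43/54 left).
With 5 crews the rate is 5/216, so the rest takes 43/54 ÷ 5/216 = 172/5 weeks.
Total = 11 + 172/5 = 227/5 weeks.

227/5 weeks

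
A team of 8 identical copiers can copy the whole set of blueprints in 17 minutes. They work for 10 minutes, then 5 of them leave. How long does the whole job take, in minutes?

One copier does 1/136 of the job per minute.
After 10 minutes with 8 copiers, 10/17 is done (7/17 left).
With 3 copiers the rate is 3/136, so the rest takes 7/17 ÷ 3/136 = 56/3 minutes.
Total = 10 + 56/3 = 86/3 minutes.

86/3 minutes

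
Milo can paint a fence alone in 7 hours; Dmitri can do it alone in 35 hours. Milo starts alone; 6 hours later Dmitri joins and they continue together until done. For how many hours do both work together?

5/6 hours

In 6 hours Milo does 6/7 of the job, leaving 1/7.
Milo and Dmitri together work at 6/35 per hour, so finishing takes 1/7 ÷ 6/35 = 5/6 hours.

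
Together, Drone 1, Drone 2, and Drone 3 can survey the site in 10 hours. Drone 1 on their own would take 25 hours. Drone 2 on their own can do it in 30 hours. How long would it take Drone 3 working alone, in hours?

Combined rate is 1/10 per hour.
Known contribution: 1/25 + 1/30 = (6 + 5)/150 = 11/150 per hour.
So Drone 3's rate is 1/10 − 11/150 = 2/75, meaning 75/2 hours alone.

75/2 hours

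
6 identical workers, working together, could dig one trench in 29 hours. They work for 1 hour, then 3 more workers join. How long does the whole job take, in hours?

59/3 hours

One worker does 1/174 of the job per hour.
After 1 hour with 6 workers, 1/29 is done (28/29 left).
With 9 workers the rate is 9/174 = 3/58, so the rest takes 28/29 ÷ 3/58 = 56/3 hours.
Total = 1 + 56/3 = 59/3 hours.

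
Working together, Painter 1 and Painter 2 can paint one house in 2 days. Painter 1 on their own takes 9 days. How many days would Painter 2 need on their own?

Combined rate is 1/2 per day.
Known contribution: 1/9 per day.
So Painter 2's rate is 1/2 − 1/9 = 7/18, meaning 18/7 days alone.

18/7 days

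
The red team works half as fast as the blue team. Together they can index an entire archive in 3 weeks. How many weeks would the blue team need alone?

9/2 weeks

Let the blue team's rate be r; then the red team's rate is (1/2)r, so together (1/2 + 1)r = (3/2)r = 1/3.
Thus r = 2/9 per week.
The blue team alone: 9/2 weeks; the red team alone: 9 weeks.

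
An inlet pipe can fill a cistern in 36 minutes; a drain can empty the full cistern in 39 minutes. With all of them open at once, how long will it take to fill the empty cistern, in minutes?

Net rate = 1/36 − 1/39 = (13 − 12)/468 = 1/468 per minute.
Filling time = 1 ÷ (1/468) = 468 minutes.

468 minutes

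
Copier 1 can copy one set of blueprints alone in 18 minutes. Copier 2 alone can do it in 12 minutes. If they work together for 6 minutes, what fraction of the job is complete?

5/6

Combined rate: 1/18 + 1/12 = (2 + 3)/36 = 5/36 per minute.
In 6 minutes they complete 6·5/36 = 5/6 of the job.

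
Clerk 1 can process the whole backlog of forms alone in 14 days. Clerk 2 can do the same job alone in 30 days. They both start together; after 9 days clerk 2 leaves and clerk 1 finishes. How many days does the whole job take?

49/5 days

In the first 9 days the combined rate is 11/105, so 33/35 of the job is done, leaving 2/35.
After clerk 2 leaves the rate is 1/14 per day; the remaining 2/35 takes 4/5 days.
Total = 9 + 4/5 = 49/5 days.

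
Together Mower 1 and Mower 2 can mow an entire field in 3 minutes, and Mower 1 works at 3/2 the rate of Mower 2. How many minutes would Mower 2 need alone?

15/2 minutes

Let Mower 2's rate be r; then Mower 1's rate is (3/2)r, so together (3/2 + 1)r = (5/2)r = 1/3.
Thus r = 2/15 per minute.
Mower 2 alone: 15/2 minutes; Mower 1 alone: 5 minutes.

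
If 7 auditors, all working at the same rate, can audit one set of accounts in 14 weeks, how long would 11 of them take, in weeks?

98/11 weeks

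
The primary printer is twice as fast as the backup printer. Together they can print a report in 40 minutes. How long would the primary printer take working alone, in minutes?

Let the backup printer's rate be r; then the primary printer's rate is 2r, so together (2 + 1)r = 3r = 1/40.
Thus r = 1/120 per minute.
The backup printer alone: 120 minutes; the primary printer alone: 60 minutes.

60 minutes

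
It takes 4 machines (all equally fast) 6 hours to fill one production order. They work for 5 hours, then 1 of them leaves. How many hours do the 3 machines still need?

One machine does 1/24 of the job per hour.
After 5 hours with 4 machines, 5/6 is done (1/6 left).
With 3 machines the rate is 3/24 = 1/8, so the rest takes 1/6 ÷ 1/8 = 4/3 hours.

4/3 hours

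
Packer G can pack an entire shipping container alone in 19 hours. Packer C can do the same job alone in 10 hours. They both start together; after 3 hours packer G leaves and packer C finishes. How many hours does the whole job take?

In the first 3 hours the combined rate is 29/190, so 87/190 of the job is done, leaving 103/190.
After packer G leaves the rate is 1/10 per hour; the remaining 103/190 takes 103/19 hours.
Total = 3 + 103/19 = 160/19 hours.

160/19 hours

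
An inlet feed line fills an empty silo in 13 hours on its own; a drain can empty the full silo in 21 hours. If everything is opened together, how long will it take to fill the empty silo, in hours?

273/8 hours

Net rate = 1/13 − 1/21 = (21 − 13)/273 = 8/273 per hour.
Filling time = 1 ÷ (8/273) = 273/8 hours.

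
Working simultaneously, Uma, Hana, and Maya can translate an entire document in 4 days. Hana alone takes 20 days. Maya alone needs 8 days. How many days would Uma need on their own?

40/3 days

Combined rate is 1/4 per day.
Known contribution: 1/20 + 1/8 = (2 + 5)/40 = 7/40 per day.
So Uma's rate is 1/4 − 7/40 = 3/40, meaning 40/3 days alone.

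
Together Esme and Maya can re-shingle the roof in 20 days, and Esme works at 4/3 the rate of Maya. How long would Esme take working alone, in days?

35 days

Let Maya's rate be r; then Esme's rate is (4/3)r, so together (4/3 + 1)r = (7/3)r = 1/20.
Thus r = 3/140 per day.
Maya alone: 140/3 days; Esme alone: 35 days.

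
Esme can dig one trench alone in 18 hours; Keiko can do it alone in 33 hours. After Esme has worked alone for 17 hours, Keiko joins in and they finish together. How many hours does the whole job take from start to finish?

300/17 hours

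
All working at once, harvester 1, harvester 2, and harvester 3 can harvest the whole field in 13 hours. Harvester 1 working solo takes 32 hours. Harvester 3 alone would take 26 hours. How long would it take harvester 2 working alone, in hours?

416/3 hours

Combined rate is 1/13 per hour.
Known contribution: 1/32 + 1/26 = (13 + 16)/416 = 29/416 per hour.
So harvester 2's rate is 1/13 − 29/416 = 3/416, meaning 416/3 hours alone.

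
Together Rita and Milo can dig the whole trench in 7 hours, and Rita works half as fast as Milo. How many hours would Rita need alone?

Let Milo's rate be r; then Rita's rate is (1/2)r, so together (1/2 + 1)r = (3/2)r = 1/7.
Thus r = 2/21 per hour.
Milo alone: 21/2 hours; Rita alone: 21 hours.

21 hours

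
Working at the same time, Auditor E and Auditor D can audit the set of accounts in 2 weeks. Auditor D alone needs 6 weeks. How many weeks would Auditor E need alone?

3 weeks

Combined rate is 1/2 per week.
Known contribution: 1/6 per week.
So Auditor E's rate is 1/2 − 1/6 = 1/3, meaning 3 weeks alone.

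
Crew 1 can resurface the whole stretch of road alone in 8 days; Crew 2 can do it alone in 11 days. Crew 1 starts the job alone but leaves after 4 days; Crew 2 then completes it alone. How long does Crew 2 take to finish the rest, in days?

In 4 days Crew 1 does 4/8 = 1/2 of the job, leaving 1/2.
Crew 2 works at 1/11 per day, so finishing takes 1/2 ÷ 1/11 = 11/2 days.

11/2 days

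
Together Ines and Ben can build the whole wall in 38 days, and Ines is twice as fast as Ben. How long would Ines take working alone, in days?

57 days

Let Ben's rate be r; then Ines's rate is 2r, so together (2 + 1)r = 3r = 1/38.
Thus r = 1/114 per day.
Ben alone: 114 days; Ines alone: 57 days.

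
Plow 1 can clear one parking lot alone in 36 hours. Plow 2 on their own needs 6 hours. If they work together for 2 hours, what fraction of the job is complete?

Combined rate: 1/36 + 1/6 = (1 + 6)/36 = 7/36 per hour.
In 2 hours they complete 2·7/36 = 7/18 of the job.

7/18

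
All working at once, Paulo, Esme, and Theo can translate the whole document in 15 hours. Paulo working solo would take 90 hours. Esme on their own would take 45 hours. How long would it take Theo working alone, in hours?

Combined rate is 1/15 per hour.
Known contribution: 1/90 + 1/45 = (1 + 2)/90 = 3/90 = 1/30 per hour.
So Theo's rate is 1/15 − 1/30 = 1/30, meaning 30 hours alone.

30 hours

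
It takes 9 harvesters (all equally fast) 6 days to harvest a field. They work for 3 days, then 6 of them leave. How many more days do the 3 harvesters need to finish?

One harvester does 1/54 of the job per day.
After 3 days with 9 harvesters, 1/2 is done (1/2 left).
With 3 harvesters the rate is 3/54 = 1/18, so the rest takes 1/2 ÷ 1/18 = 9 days.

9 days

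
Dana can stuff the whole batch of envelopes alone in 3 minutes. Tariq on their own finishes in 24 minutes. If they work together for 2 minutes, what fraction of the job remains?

Combined rate: 1/3 + 1/24 = (8 + 1)/24 = 9/24 = 3/8 per minute.
In 2 minutes they complete 2·3/8 = 3/4 of the job.
So 1/4 remains.

1/4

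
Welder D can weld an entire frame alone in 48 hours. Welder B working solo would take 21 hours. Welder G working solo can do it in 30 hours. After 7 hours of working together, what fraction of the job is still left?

Combined rate: 1/48 + 1/21 + 1/30 = (35 + 80 + 56)/1680 = 171/1680 = 57/560 per hour.
In 7 hours they complete 7·57/560 = 57/80 of the job.
So 23/80 remains.

23/80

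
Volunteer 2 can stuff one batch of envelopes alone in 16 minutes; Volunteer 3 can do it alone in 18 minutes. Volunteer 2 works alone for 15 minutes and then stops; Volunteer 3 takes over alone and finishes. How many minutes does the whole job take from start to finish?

129/8 minutes

In 15 minutes Volunteer 2 does 15/16 of the job, leaving 1/16.
Volunteer 3 works at 1/18 per minute, so finishing takes 1/16 ÷ 1/18 = 9/8 minutes.
Total time = 15 + 9/8 = 129/8 minutes.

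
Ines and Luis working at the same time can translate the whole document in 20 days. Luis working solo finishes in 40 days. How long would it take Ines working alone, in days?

Combined rate is 1/20 per day.
Known contribution: 1/40 per day.
So Ines's rate is 1/20 − 1/40 = 1/40, meaning 40 days alone.

40 days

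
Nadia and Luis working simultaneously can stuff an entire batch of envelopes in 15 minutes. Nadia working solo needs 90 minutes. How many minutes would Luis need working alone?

18 minutes

Combined rate is 1/15 per minute.
Known contribution: 1/90 per minute.
So Luis's rate is 1/15 − 1/90 = 1/18, meaning 18 minutes alone.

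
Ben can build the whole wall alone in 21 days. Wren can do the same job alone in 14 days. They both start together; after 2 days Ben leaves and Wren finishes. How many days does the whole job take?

In the first 2 days the combined rate is 5/42, so 5/21 of the job is done, leaving 16/21.
After Ben leaves the rate is 1/14 per day; the remaining 16/21 takes 32/3 days.
Total = 2 + 32/3 = 38/3 days.

38/3 days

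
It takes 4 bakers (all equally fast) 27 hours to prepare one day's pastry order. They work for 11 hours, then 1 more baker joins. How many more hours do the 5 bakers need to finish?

64/5 hours

One baker does 1/108 of the job per hour.
After 11 hours with 4 bakers, 11/27 is done (16/27 left).
With 5 bakers the rate is 5/108, so the rest takes 16/27 ÷ 5/108 = 64/5 hours.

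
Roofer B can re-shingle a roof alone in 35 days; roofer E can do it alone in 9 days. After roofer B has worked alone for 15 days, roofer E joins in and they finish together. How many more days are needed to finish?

In 15 days roofer B does 15/35 = 3/7 of the job, leaving 4/7.
Roofer B and roofer E together work at 44/315 per day, so finishing takes 4/7 ÷ 44/315 = 45/11 days.

45/11 days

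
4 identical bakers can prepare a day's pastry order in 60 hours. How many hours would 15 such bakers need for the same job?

16 hours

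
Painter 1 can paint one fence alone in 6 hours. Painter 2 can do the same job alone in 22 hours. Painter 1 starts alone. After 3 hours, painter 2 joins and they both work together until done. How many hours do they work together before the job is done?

In the first 3 hours painter 1 alone does 3/6 = 1/2 of the job, leaving 1/2.
Once everyone is working, combined rate: 1/6 + 1/22 = (11 + 3)/66 = 14/66 = 7/33 per hour.
Remaining 1/2 at 7/33 per hour takes 33/14 hours.

33/14 hours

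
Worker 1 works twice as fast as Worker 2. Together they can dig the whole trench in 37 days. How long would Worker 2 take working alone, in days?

111 days

Let Worker 2's rate be r; then Worker 1's rate is 2r, so together (2 + 1)r = 3r = 1/37.
Thus r = 1/111 per day.
Worker 2 alone: 111 days; Worker 1 alone: 111/2 days.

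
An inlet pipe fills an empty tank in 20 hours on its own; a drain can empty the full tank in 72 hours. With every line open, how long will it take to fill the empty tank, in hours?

Net rate = 1/20 − 1/72 = (18 − 5)/360 = 13/360 per hour.
Filling time = 1 ÷ (13/360) = 360/13 hours.

360/13 hours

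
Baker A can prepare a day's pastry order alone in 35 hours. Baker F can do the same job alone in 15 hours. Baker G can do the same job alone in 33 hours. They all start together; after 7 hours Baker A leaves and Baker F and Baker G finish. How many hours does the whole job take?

33/4 hours

In the first 7 hours the combined rate is 29/231, so 29/33 of the job is done, leaving 4/33.
After Baker A leaves the rate is 16/165 per hour; the remaining 4/33 takes 5/4 hours.
Total = 7 + 5/4 = 33/4 hours.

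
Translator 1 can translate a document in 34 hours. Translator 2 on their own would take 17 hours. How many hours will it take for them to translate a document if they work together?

34/3 hours

Combined rate: 1/34 + 1/17 = (1 + 2)/34 = 3/34 per hour.
Time = 1 ÷ (3/34) = 34/3 hours.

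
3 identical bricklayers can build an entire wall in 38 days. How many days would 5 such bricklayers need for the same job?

Total work is 3·38 = 114 bricklayer-days.
With 5 bricklayers: 114/5 days.

114/5 days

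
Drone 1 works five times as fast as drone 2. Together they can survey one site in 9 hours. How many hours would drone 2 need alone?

Let drone 2's rate be r; then drone 1's rate is 5r, so together (5 + 1)r = 6r = 1/9.
Thus r = 1/54 per hour.
Drone 2 alone: 54 hours; drone 1 alone: 54/5 hours.

54 hours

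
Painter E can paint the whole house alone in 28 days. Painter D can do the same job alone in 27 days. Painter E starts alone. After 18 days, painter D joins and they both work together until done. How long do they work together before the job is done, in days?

54/11 days

In the first 18 days painter E alone does 18/28 = 9/14 of the job, leaving 5/14.
Once everyone is working, combined rate: 1/28 + 1/27 = (27 + 28)/756 = 55/756 per day.
Remaining 5/14 at 55/756 per day takes 54/11 days.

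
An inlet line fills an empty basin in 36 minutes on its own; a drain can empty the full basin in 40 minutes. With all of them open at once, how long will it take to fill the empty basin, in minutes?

360 minutes

Net rate = 1/36 − 1/40 = (10 − 9)/360 = 1/360 per minute.
Filling time = 1 ÷ (1/360) = 360 minutes.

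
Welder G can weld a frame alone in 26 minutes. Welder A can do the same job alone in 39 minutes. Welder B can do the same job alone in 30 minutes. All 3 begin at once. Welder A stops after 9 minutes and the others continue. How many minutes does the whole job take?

75/7 minutes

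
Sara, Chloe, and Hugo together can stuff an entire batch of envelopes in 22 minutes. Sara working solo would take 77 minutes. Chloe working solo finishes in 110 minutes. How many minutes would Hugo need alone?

Combined rate is 1/22 per minute.
Known contribution: 1/77 + 1/110 = (10 + 7)/770 = 17/770 per minute.
So Hugo's rate is 1/22 − 17/770 = 9/385, meaning 385/9 minutes alone.

385/9 minutes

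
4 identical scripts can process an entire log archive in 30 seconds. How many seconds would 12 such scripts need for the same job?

10 seconds

Total work is 4·30 = 120 script-seconds.
With 12 scripts: 120/12 = 10 seconds.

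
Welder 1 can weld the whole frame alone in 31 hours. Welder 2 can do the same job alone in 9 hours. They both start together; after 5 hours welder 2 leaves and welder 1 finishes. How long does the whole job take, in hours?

In the first 5 hours the combined rate is 40/279, so 200/279 of the job is done, leaving 79/279.
After welder 2 leaves the rate is 1/31 per hour; the remaining 79/279 takes 79/9 hours.
Total = 5 + 79/9 = 124/9 hours.

124/9 hours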